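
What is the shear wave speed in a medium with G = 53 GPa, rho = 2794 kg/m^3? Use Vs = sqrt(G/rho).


Convert G to Pa: G = 53e9 Pa
Compute G/rho = 53e9 / 2794 = 18969219.7566
Vs = sqrt(18969219.7566) = 4355.37 m/s

4355.37


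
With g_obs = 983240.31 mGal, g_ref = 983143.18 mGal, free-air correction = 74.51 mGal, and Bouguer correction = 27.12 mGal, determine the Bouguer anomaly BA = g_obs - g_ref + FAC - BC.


BA = g_obs - g_ref + FAC - BC
= 983240.31 - 983143.18 + 74.51 - 27.12
= 144.52 mGal

144.52


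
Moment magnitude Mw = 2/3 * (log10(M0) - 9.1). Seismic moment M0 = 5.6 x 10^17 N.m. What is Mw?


log10(M0) = log10(5.6 x 10^17) = 17.7482
Mw = 2/3 * (17.7482 - 9.1)
= 2/3 * 8.6482
= 5.77

5.77


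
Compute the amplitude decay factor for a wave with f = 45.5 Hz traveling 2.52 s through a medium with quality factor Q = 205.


pi*f*t/Q = pi*45.5*2.52/205 = 1.757146
A/A0 = exp(-1.757146) = 0.172537

0.172537


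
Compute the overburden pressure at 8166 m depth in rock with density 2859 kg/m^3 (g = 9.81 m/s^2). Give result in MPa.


P = rho * g * z / 1e6
= 2859 * 9.81 * 8166 / 1e6
= 229030087.14 / 1e6
= 229.0301 MPa

229.0301


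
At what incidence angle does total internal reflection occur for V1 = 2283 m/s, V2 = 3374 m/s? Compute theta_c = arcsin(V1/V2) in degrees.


V1/V2 = 2283/3374 = 0.676645
theta_c = arcsin(0.676645) = 42.582 degrees

42.582


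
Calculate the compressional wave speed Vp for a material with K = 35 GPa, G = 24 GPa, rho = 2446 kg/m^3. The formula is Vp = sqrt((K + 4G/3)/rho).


First compute the effective modulus:
K + 4G/3 = 35e9 + 4*24e9/3 = 67000000000.0 Pa
Then divide by density:
67000000000.0 / 2446 = 27391659.8528 Pa/(kg/m^3)
Take the square root:
Vp = sqrt(27391659.8528) = 5233.7 m/s

5233.7


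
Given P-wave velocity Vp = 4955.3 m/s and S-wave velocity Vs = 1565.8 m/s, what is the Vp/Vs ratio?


Vp/Vs = 4955.3 / 1565.8
= 3.1647

3.1647


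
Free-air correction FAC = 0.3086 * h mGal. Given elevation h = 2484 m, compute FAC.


FAC = 0.3086 * h
= 0.3086 * 2484
= 766.5624 mGal

766.5624


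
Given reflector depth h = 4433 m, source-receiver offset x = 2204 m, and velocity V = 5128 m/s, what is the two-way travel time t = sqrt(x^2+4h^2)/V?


x^2 + 4h^2 = 2204^2 + 4*4433^2 = 4857616 + 78605956 = 83463572
sqrt(83463572) = 9135.84
t = 9135.84 / 5128 = 1.7816 s

1.7816


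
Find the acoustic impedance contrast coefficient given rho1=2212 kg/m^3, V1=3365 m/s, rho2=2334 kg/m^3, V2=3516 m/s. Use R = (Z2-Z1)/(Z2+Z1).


Z1 = 2212 * 3365 = 7443380
Z2 = 2334 * 3516 = 8206344
R = (8206344 - 7443380) / (8206344 + 7443380) = 762964 / 15649724 = 0.0488

0.0488


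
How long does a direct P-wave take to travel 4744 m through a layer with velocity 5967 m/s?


t = x / V
= 4744 / 5967
= 0.795 s

0.795


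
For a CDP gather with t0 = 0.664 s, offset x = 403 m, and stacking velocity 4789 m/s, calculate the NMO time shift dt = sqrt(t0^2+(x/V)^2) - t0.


x/Vnmo = 403/4789 = 0.084151
(x/Vnmo)^2 = 0.007081
t0^2 = 0.440896
sqrt(0.440896 + 0.007081) = 0.669311
dt = 0.669311 - 0.664 = 0.005311

0.005311


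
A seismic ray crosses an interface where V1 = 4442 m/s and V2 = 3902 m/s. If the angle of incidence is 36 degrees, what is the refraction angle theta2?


sin(theta1) = sin(36 deg) = 0.587785
sin(theta2) = V2/V1 * sin(theta1) = 3902/4442 * 0.587785 = 0.51633
theta2 = arcsin(0.51633) = 31.0864 degrees

31.0864


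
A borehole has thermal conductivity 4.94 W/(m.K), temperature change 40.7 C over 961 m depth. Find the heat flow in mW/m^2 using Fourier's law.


q = k * dT / dz * 1000
= 4.94 * 40.7 / 961 * 1000
= 0.209217 * 1000
= 209.2175 mW/m^2

209.2175


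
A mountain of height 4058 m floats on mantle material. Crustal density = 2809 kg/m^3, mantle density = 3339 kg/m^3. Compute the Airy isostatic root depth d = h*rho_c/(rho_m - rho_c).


rho_m - rho_c = 3339 - 2809 = 530
d = 4058 * 2809 / 530
= 11398922 / 530
= 21507.4 m

21507.4


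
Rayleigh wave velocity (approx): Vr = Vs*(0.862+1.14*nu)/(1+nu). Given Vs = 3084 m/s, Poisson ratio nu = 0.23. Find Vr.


Numerator factor = 0.862 + 1.14*0.23 = 1.1242
Denominator = 1 + 0.23 = 1.23
Vr = 3084 * 1.1242 / 1.23 = 2818.73 m/s

2818.73


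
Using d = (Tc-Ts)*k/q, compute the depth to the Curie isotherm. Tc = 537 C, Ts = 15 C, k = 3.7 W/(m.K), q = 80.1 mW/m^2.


T_Curie - T_surf = 537 - 15 = 522 C
Convert q to W/m^2: 80.1 mW/m^2 = 0.0801 W/m^2
d = 522 * 3.7 / 0.0801 = 24112.36 m

24112.36


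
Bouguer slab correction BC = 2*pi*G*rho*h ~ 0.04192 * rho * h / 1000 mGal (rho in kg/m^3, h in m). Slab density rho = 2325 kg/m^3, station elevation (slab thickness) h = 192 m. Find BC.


BC = 0.04192 * rho * h / 1000
= 0.04192 * 2325 * 192 / 1000
= 18.7131 mGal

18.7131


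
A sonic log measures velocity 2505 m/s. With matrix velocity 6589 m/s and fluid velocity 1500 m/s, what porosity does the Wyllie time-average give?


1/V - 1/Vm = 1/2505 - 1/6589 = 0.00024743
1/Vf - 1/Vm = 1/1500 - 1/6589 = 0.0005149
phi = 0.00024743 / 0.0005149 = 0.4805

0.4805


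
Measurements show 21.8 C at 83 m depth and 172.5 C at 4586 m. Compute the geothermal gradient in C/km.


dT = 172.5 - 21.8 = 150.7 C
dz = 4586 - 83 = 4503 m
gradient = dT/dz * 1000 = 150.7/4503 * 1000 = 33.4666 C/km

33.4666


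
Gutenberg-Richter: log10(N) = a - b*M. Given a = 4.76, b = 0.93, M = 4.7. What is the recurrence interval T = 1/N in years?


log10(N) = 4.76 - 0.93*4.7 = 0.389
N = 10^0.389 = 2.449063
T = 1/N = 1/2.449063 = 0.4083 years

0.4083


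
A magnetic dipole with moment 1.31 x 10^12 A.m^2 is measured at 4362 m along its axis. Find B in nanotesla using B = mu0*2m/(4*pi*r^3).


m = 1.31 x 10^12 = 1310000000000 A.m^2
2m = 2620000000000 A.m^2
r^3 = 4362^3 = 82995965928
B = (4pi*10^-7) * 2620000000000 / (4*pi * 82995965928) * 1e9
= 3292389.100962 / 1042958067347.97 * 1e9
= 3156.7799 nT

3156.7799


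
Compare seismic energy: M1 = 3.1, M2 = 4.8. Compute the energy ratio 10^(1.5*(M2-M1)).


M2 - M1 = 4.8 - 3.1 = 1.7
1.5 * 1.7 = 2.55
ratio = 10^2.55 = 354.81

354.81


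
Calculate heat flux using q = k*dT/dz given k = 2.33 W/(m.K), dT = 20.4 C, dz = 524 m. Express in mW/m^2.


q = k * dT / dz * 1000
= 2.33 * 20.4 / 524 * 1000
= 0.09071 * 1000
= 90.7099 mW/m^2

90.7099


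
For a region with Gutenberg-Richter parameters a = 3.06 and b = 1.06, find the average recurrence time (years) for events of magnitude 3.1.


log10(N) = 3.06 - 1.06*3.1 = -0.226
N = 10^-0.226 = 0.594292
T = 1/N = 1/0.594292 = 1.6827 years

1.6827


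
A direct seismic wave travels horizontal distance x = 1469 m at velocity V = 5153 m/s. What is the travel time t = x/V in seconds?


t = x / V
= 1469 / 5153
= 0.2851 s

0.2851


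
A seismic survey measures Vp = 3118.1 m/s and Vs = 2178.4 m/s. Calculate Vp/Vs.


Vp/Vs = 3118.1 / 2178.4
= 1.4314

1.4314


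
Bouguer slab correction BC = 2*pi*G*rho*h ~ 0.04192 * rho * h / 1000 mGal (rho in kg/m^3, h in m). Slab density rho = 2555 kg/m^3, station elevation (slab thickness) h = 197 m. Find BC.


BC = 0.04192 * rho * h / 1000
= 0.04192 * 2555 * 197 / 1000
= 21.0998 mGal

21.0998


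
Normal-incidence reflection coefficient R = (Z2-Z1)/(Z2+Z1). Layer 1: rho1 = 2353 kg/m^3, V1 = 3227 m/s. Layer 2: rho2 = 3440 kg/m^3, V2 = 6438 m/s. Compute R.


Z1 = 2353 * 3227 = 7593131
Z2 = 3440 * 6438 = 22146720
R = (22146720 - 7593131) / (22146720 + 7593131) = 14553589 / 29739851 = 0.4894

0.4894


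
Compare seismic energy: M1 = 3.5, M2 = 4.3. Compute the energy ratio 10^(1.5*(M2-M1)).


M2 - M1 = 4.3 - 3.5 = 0.8
1.5 * 0.8 = 1.2
ratio = 10^1.2 = 15.85

15.85


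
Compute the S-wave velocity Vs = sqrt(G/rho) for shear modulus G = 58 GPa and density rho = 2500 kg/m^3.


Convert G to Pa: G = 58e9 Pa
Compute G/rho = 58e9 / 2500 = 23200000.0
Vs = sqrt(23200000.0) = 4816.64 m/s

4816.64


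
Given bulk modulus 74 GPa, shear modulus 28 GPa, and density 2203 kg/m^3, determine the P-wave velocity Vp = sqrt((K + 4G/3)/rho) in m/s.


First compute the effective modulus:
K + 4G/3 = 74e9 + 4*28e9/3 = 111333333333.33 Pa
Then divide by density:
111333333333.33 / 2203 = 50537146.3156 Pa/(kg/m^3)
Take the square root:
Vp = sqrt(50537146.3156) = 7108.95 m/s

7108.95


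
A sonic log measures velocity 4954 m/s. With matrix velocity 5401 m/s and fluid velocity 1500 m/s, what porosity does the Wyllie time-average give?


1/V - 1/Vm = 1/4954 - 1/5401 = 1.671e-05
1/Vf - 1/Vm = 1/1500 - 1/5401 = 0.00048152
phi = 1.671e-05 / 0.00048152 = 0.0347

0.0347


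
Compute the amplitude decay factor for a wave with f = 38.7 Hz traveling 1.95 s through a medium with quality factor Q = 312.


pi*f*t/Q = pi*38.7*1.95/312 = 0.759873
A/A0 = exp(-0.759873) = 0.467726

0.467726


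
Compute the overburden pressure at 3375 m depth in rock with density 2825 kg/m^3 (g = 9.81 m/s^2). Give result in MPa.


P = rho * g * z / 1e6
= 2825 * 9.81 * 3375 / 1e6
= 93532218.75 / 1e6
= 93.5322 MPa

93.5322


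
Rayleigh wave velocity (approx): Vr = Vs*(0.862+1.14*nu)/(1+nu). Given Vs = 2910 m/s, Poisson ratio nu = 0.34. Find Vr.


Numerator factor = 0.862 + 1.14*0.34 = 1.2496
Denominator = 1 + 0.34 = 1.34
Vr = 2910 * 1.2496 / 1.34 = 2713.68 m/s

2713.68


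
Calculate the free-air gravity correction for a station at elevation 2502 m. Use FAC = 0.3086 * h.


FAC = 0.3086 * h
= 0.3086 * 2502
= 772.1172 mGal

772.1172


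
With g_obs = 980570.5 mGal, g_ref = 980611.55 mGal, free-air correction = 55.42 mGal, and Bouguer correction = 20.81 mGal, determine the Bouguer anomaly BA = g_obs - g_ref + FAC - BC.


BA = g_obs - g_ref + FAC - BC
= 980570.5 - 980611.55 + 55.42 - 20.81
= -6.44 mGal

-6.44


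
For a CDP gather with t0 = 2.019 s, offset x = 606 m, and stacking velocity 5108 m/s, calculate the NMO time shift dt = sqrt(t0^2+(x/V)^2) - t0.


x/Vnmo = 606/5108 = 0.118637
(x/Vnmo)^2 = 0.014075
t0^2 = 4.076361
sqrt(4.076361 + 0.014075) = 2.022483
dt = 2.022483 - 2.019 = 0.003483

0.003483


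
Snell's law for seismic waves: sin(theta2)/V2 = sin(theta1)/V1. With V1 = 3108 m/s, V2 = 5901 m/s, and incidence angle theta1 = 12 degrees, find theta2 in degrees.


sin(theta1) = sin(12 deg) = 0.207912
sin(theta2) = V2/V1 * sin(theta1) = 5901/3108 * 0.207912 = 0.394751
theta2 = arcsin(0.394751) = 23.2505 degrees

23.2505


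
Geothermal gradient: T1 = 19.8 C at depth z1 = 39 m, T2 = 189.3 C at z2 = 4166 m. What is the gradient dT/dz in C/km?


dT = 189.3 - 19.8 = 169.5 C
dz = 4166 - 39 = 4127 m
gradient = dT/dz * 1000 = 169.5/4127 * 1000 = 41.071 C/km

41.071


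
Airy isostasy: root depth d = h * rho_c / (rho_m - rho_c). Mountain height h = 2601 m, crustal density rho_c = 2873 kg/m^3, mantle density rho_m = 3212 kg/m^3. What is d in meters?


rho_m - rho_c = 3212 - 2873 = 339
d = 2601 * 2873 / 339
= 7472673 / 339
= 22043.28 m

22043.28


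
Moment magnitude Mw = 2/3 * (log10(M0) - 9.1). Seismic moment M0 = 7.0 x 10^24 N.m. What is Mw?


log10(M0) = log10(7.0 x 10^24) = 24.8451
Mw = 2/3 * (24.8451 - 9.1)
= 2/3 * 15.7451
= 10.5

10.5


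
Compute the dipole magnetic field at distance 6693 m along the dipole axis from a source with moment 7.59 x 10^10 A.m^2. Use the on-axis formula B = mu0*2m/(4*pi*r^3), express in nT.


m = 7.59 x 10^10 = 75900000000 A.m^2
2m = 151800000000 A.m^2
r^3 = 6693^3 = 299821294557
B = (4pi*10^-7) * 151800000000 / (4*pi * 299821294557) * 1e9
= 190757.505926 / 3767665505480.21 * 1e9
= 50.6302 nT

50.6302


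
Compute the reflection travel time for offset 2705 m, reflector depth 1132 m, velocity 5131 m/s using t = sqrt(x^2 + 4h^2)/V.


x^2 + 4h^2 = 2705^2 + 4*1132^2 = 7317025 + 5125696 = 12442721
sqrt(12442721) = 3527.4241
t = 3527.4241 / 5131 = 0.6875 s

0.6875


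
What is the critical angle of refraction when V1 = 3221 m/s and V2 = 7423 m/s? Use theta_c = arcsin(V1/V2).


V1/V2 = 3221/7423 = 0.433922
theta_c = arcsin(0.433922) = 25.7167 degrees

25.7167


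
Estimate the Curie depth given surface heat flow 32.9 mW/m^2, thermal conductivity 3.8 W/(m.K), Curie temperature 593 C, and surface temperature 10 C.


T_Curie - T_surf = 593 - 10 = 583 C
Convert q to W/m^2: 32.9 mW/m^2 = 0.0329 W/m^2
d = 583 * 3.8 / 0.0329 = 67337.39 m

67337.39


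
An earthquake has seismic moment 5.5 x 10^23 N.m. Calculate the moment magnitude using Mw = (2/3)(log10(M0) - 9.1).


log10(M0) = log10(5.5 x 10^23) = 23.7404
Mw = 2/3 * (23.7404 - 9.1)
= 2/3 * 14.6404
= 9.76

9.76


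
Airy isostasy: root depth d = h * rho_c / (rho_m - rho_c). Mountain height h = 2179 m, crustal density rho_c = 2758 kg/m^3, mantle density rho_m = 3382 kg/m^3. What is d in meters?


rho_m - rho_c = 3382 - 2758 = 624
d = 2179 * 2758 / 624
= 6009682 / 624
= 9630.9 m

9630.9


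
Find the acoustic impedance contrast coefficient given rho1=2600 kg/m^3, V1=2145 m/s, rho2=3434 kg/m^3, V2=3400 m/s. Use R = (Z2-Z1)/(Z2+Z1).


Z1 = 2600 * 2145 = 5577000
Z2 = 3434 * 3400 = 11675600
R = (11675600 - 5577000) / (11675600 + 5577000) = 6098600 / 17252600 = 0.3535

0.3535


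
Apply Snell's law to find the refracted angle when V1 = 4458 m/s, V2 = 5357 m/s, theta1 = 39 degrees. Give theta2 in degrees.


sin(theta1) = sin(39 deg) = 0.62932
sin(theta2) = V2/V1 * sin(theta1) = 5357/4458 * 0.62932 = 0.756229
theta2 = arcsin(0.756229) = 49.1329 degrees

49.1329


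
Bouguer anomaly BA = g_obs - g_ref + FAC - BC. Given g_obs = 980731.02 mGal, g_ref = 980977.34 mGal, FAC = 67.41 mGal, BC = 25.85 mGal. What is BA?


BA = g_obs - g_ref + FAC - BC
= 980731.02 - 980977.34 + 67.41 - 25.85
= -204.76 mGal

-204.76


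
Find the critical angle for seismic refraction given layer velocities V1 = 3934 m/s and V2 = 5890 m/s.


V1/V2 = 3934/5890 = 0.667912
theta_c = arcsin(0.667912) = 41.9061 degrees

41.9061


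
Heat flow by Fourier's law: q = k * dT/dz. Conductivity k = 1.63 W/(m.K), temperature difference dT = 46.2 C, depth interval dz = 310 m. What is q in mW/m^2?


q = k * dT / dz * 1000
= 1.63 * 46.2 / 310 * 1000
= 0.242923 * 1000
= 242.9226 mW/m^2

242.9226


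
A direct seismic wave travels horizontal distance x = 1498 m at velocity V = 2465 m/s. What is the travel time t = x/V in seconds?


t = x / V
= 1498 / 2465
= 0.6077 s

0.6077


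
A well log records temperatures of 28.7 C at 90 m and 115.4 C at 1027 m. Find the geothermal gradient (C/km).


dT = 115.4 - 28.7 = 86.7 C
dz = 1027 - 90 = 937 m
gradient = dT/dz * 1000 = 86.7/937 * 1000 = 92.5293 C/km

92.5293


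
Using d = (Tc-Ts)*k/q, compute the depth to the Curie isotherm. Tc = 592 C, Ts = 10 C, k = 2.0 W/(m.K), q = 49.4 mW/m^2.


T_Curie - T_surf = 592 - 10 = 582 C
Convert q to W/m^2: 49.4 mW/m^2 = 0.0494 W/m^2
d = 582 * 2.0 / 0.0494 = 23562.75 m

23562.75


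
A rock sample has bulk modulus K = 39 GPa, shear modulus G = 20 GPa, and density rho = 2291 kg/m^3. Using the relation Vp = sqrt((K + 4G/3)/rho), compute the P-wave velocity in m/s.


First compute the effective modulus:
K + 4G/3 = 39e9 + 4*20e9/3 = 65666666666.67 Pa
Then divide by density:
65666666666.67 / 2291 = 28662883.748 Pa/(kg/m^3)
Take the square root:
Vp = sqrt(28662883.748) = 5353.77 m/s

5353.77


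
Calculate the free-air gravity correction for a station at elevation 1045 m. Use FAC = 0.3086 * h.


FAC = 0.3086 * h
= 0.3086 * 1045
= 322.487 mGal

322.487


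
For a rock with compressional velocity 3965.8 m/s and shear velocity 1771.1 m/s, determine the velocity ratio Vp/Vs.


Vp/Vs = 3965.8 / 1771.1
= 2.2392

2.2392


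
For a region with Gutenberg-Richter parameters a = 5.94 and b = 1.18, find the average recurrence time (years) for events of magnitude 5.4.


log10(N) = 5.94 - 1.18*5.4 = -0.432
N = 10^-0.432 = 0.369828
T = 1/N = 1/0.369828 = 2.704 years

2.704


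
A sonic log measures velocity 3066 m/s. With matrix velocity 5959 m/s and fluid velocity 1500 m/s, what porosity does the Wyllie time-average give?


1/V - 1/Vm = 1/3066 - 1/5959 = 0.00015834
1/Vf - 1/Vm = 1/1500 - 1/5959 = 0.00049885
phi = 0.00015834 / 0.00049885 = 0.3174

0.3174


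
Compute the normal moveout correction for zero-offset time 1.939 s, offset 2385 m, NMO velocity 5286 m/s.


x/Vnmo = 2385/5286 = 0.451192
(x/Vnmo)^2 = 0.203574
t0^2 = 3.759721
sqrt(3.759721 + 0.203574) = 1.990803
dt = 1.990803 - 1.939 = 0.051803

0.051803


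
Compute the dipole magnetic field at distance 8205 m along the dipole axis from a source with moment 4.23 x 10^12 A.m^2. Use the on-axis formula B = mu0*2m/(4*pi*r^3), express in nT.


m = 4.23 x 10^12 = 4230000000000 A.m^2
2m = 8460000000000 A.m^2
r^3 = 8205^3 = 552377215125
B = (4pi*10^-7) * 8460000000000 / (4*pi * 552377215125) * 1e9
= 10631149.539748 / 6941376804188.36 * 1e9
= 1531.5621 nT

1531.5621


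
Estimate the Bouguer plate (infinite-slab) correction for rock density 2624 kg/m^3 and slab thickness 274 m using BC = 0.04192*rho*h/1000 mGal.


BC = 0.04192 * rho * h / 1000
= 0.04192 * 2624 * 274 / 1000
= 30.1395 mGal

30.1395


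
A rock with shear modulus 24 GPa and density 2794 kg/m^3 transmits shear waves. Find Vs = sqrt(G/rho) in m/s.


Convert G to Pa: G = 24e9 Pa
Compute G/rho = 24e9 / 2794 = 8589835.3615
Vs = sqrt(8589835.3615) = 2930.84 m/s

2930.84


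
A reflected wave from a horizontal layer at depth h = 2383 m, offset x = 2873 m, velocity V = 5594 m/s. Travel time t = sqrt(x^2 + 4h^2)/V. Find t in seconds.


x^2 + 4h^2 = 2873^2 + 4*2383^2 = 8254129 + 22714756 = 30968885
sqrt(30968885) = 5564.9695
t = 5564.9695 / 5594 = 0.9948 s

0.9948


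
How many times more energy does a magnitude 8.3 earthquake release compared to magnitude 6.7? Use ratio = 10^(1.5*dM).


M2 - M1 = 8.3 - 6.7 = 1.6
1.5 * 1.6 = 2.4
ratio = 10^2.4 = 251.19

251.19


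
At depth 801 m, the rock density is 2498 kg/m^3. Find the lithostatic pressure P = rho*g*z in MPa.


P = rho * g * z / 1e6
= 2498 * 9.81 * 801 / 1e6
= 19628809.38 / 1e6
= 19.6288 MPa

19.6288


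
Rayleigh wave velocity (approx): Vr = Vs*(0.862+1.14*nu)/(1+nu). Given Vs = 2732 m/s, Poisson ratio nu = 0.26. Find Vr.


Numerator factor = 0.862 + 1.14*0.26 = 1.1584
Denominator = 1 + 0.26 = 1.26
Vr = 2732 * 1.1584 / 1.26 = 2511.71 m/s

2511.71


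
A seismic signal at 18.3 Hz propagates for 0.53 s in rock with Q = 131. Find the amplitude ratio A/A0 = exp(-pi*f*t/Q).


pi*f*t/Q = pi*18.3*0.53/131 = 0.232598
A/A0 = exp(-0.232598) = 0.792472

0.792472


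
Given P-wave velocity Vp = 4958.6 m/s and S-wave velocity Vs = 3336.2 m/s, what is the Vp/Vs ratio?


Vp/Vs = 4958.6 / 3336.2
= 1.4863

1.4863


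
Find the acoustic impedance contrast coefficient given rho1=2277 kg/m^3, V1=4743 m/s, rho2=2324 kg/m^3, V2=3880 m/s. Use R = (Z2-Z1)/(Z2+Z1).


Z1 = 2277 * 4743 = 10799811
Z2 = 2324 * 3880 = 9017120
R = (9017120 - 10799811) / (9017120 + 10799811) = -1782691 / 19816931 = -0.09

-0.09


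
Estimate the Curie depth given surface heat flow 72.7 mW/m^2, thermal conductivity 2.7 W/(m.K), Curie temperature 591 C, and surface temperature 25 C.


T_Curie - T_surf = 591 - 25 = 566 C
Convert q to W/m^2: 72.7 mW/m^2 = 0.0727 W/m^2
d = 566 * 2.7 / 0.0727 = 21020.63 m

21020.63


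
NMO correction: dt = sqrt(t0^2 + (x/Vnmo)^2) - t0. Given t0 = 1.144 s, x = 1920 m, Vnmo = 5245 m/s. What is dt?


x/Vnmo = 1920/5245 = 0.366063
(x/Vnmo)^2 = 0.134002
t0^2 = 1.308736
sqrt(1.308736 + 0.134002) = 1.20114
dt = 1.20114 - 1.144 = 0.05714

0.05714


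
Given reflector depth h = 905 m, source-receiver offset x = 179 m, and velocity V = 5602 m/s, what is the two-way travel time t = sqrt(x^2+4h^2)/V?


x^2 + 4h^2 = 179^2 + 4*905^2 = 32041 + 3276100 = 3308141
sqrt(3308141) = 1818.8296
t = 1818.8296 / 5602 = 0.3247 s

0.3247


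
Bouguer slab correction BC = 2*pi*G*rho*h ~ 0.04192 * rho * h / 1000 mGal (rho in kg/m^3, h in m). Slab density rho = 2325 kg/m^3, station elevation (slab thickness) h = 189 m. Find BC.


BC = 0.04192 * rho * h / 1000
= 0.04192 * 2325 * 189 / 1000
= 18.4207 mGal

18.4207


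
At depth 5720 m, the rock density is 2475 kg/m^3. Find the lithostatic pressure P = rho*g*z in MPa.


P = rho * g * z / 1e6
= 2475 * 9.81 * 5720 / 1e6
= 138880170.0 / 1e6
= 138.8802 MPa

138.8802


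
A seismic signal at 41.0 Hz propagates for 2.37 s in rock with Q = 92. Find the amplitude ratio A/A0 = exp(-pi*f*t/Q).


pi*f*t/Q = pi*41.0*2.37/92 = 3.318137
A/A0 = exp(-3.318137) = 0.03622

0.03622


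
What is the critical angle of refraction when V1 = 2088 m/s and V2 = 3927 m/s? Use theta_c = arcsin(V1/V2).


V1/V2 = 2088/3927 = 0.531704
theta_c = arcsin(0.531704) = 32.1206 degrees

32.1206


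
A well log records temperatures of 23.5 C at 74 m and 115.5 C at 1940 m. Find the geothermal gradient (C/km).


dT = 115.5 - 23.5 = 92.0 C
dz = 1940 - 74 = 1866 m
gradient = dT/dz * 1000 = 92.0/1866 * 1000 = 49.3033 C/km

49.3033


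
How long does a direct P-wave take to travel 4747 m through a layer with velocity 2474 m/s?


t = x / V
= 4747 / 2474
= 1.9188 s

1.9188


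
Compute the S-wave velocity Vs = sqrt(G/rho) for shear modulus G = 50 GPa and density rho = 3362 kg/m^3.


Convert G to Pa: G = 50e9 Pa
Compute G/rho = 50e9 / 3362 = 14872099.9405
Vs = sqrt(14872099.9405) = 3856.44 m/s

3856.44


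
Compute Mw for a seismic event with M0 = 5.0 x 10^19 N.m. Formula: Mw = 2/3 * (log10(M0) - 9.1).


log10(M0) = log10(5.0 x 10^19) = 19.699
Mw = 2/3 * (19.699 - 9.1)
= 2/3 * 10.599
= 7.07

7.07


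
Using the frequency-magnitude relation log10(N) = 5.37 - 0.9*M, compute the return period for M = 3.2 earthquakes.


log10(N) = 5.37 - 0.9*3.2 = 2.49
N = 10^2.49 = 309.029543
T = 1/N = 1/309.029543 = 0.0032 years

0.0032


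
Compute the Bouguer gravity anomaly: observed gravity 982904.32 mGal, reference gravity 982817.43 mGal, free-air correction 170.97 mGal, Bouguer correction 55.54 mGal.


BA = g_obs - g_ref + FAC - BC
= 982904.32 - 982817.43 + 170.97 - 55.54
= 202.32 mGal

202.32


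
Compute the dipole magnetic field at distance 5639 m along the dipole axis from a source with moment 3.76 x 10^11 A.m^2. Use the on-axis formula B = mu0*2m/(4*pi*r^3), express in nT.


m = 3.76 x 10^11 = 376000000000 A.m^2
2m = 752000000000 A.m^2
r^3 = 5639^3 = 179310732119
B = (4pi*10^-7) * 752000000000 / (4*pi * 179310732119) * 1e9
= 944991.0702 / 2253285114939.43 * 1e9
= 419.3837 nT

419.3837


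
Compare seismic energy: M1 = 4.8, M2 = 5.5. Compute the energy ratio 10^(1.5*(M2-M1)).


M2 - M1 = 5.5 - 4.8 = 0.7
1.5 * 0.7 = 1.05
ratio = 10^1.05 = 11.22

11.22


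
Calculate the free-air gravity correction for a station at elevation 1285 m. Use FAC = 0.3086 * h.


FAC = 0.3086 * h
= 0.3086 * 1285
= 396.551 mGal

396.551


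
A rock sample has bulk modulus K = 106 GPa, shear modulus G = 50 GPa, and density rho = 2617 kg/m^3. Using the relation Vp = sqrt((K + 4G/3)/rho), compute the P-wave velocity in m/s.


First compute the effective modulus:
K + 4G/3 = 106e9 + 4*50e9/3 = 172666666666.67 Pa
Then divide by density:
172666666666.67 / 2617 = 65978856.1967 Pa/(kg/m^3)
Take the square root:
Vp = sqrt(65978856.1967) = 8122.74 m/s

8122.74


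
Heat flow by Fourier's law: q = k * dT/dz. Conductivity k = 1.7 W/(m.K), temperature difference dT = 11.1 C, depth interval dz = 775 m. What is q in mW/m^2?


q = k * dT / dz * 1000
= 1.7 * 11.1 / 775 * 1000
= 0.024348 * 1000
= 24.3484 mW/m^2

24.3484


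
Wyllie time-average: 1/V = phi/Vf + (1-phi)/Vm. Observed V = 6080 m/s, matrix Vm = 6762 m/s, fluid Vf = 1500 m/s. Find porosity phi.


1/V - 1/Vm = 1/6080 - 1/6762 = 1.659e-05
1/Vf - 1/Vm = 1/1500 - 1/6762 = 0.00051878
phi = 1.659e-05 / 0.00051878 = 0.032

0.032


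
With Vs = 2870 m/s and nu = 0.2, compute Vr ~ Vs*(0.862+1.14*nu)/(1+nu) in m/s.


Numerator factor = 0.862 + 1.14*0.2 = 1.09
Denominator = 1 + 0.2 = 1.2
Vr = 2870 * 1.09 / 1.2 = 2606.92 m/s

2606.92


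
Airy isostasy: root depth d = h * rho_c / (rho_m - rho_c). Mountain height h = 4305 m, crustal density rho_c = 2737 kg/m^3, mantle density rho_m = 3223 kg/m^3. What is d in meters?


rho_m - rho_c = 3223 - 2737 = 486
d = 4305 * 2737 / 486
= 11782785 / 486
= 24244.41 m

24244.41


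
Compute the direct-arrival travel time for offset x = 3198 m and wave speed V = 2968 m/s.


t = x / V
= 3198 / 2968
= 1.0775 s

1.0775


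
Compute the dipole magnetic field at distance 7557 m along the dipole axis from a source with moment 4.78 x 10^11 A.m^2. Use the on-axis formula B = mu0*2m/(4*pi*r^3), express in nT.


m = 4.78 x 10^11 = 478000000000 A.m^2
2m = 956000000000 A.m^2
r^3 = 7557^3 = 431567037693
B = (4pi*10^-7) * 956000000000 / (4*pi * 431567037693) * 1e9
= 1201345.030733 / 5423231340591.35 * 1e9
= 221.5183 nT

221.5183


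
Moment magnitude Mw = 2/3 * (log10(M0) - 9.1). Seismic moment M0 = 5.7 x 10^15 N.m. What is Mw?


log10(M0) = log10(5.7 x 10^15) = 15.7559
Mw = 2/3 * (15.7559 - 9.1)
= 2/3 * 6.6559
= 4.44

4.44


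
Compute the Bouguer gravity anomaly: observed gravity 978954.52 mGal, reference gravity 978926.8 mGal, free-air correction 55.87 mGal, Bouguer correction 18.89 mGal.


BA = g_obs - g_ref + FAC - BC
= 978954.52 - 978926.8 + 55.87 - 18.89
= 64.7 mGal

64.7


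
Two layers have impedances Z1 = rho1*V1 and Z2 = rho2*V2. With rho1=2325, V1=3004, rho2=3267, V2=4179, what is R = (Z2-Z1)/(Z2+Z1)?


Z1 = 2325 * 3004 = 6984300
Z2 = 3267 * 4179 = 13652793
R = (13652793 - 6984300) / (13652793 + 6984300) = 6668493 / 20637093 = 0.3231

0.3231


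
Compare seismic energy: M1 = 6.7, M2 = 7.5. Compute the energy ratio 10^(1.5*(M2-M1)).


M2 - M1 = 7.5 - 6.7 = 0.8
1.5 * 0.8 = 1.2
ratio = 10^1.2 = 15.85

15.85


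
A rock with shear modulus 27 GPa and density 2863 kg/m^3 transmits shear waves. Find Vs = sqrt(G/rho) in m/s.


Convert G to Pa: G = 27e9 Pa
Compute G/rho = 27e9 / 2863 = 9430667.1324
Vs = sqrt(9430667.1324) = 3070.94 m/s

3070.94


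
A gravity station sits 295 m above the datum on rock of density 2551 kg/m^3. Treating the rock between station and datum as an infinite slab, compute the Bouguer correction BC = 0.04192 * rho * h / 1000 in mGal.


BC = 0.04192 * rho * h / 1000
= 0.04192 * 2551 * 295 / 1000
= 31.5467 mGal

31.5467


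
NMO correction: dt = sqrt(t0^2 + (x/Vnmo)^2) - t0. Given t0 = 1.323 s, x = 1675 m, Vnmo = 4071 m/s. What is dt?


x/Vnmo = 1675/4071 = 0.411447
(x/Vnmo)^2 = 0.169288
t0^2 = 1.750329
sqrt(1.750329 + 0.169288) = 1.385503
dt = 1.385503 - 1.323 = 0.062503

0.062503


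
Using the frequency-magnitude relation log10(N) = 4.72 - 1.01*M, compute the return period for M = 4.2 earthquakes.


log10(N) = 4.72 - 1.01*4.2 = 0.478
N = 10^0.478 = 3.006076
T = 1/N = 1/3.006076 = 0.3327 years

0.3327


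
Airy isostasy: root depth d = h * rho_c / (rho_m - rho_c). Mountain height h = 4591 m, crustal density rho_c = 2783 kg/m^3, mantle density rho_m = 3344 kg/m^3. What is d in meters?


rho_m - rho_c = 3344 - 2783 = 561
d = 4591 * 2783 / 561
= 12776753 / 561
= 22774.96 m

22774.96


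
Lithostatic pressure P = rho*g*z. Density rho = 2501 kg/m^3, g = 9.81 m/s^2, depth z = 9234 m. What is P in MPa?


P = rho * g * z / 1e6
= 2501 * 9.81 * 9234 / 1e6
= 226554435.54 / 1e6
= 226.5544 MPa

226.5544


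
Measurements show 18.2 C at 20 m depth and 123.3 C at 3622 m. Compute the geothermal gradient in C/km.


dT = 123.3 - 18.2 = 105.1 C
dz = 3622 - 20 = 3602 m
gradient = dT/dz * 1000 = 105.1/3602 * 1000 = 29.1782 C/km

29.1782


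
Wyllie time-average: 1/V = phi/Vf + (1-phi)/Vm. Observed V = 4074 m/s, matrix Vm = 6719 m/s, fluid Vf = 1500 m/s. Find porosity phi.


1/V - 1/Vm = 1/4074 - 1/6719 = 9.663e-05
1/Vf - 1/Vm = 1/1500 - 1/6719 = 0.00051783
phi = 9.663e-05 / 0.00051783 = 0.1866

0.1866


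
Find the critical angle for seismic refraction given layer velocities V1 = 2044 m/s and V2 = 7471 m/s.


V1/V2 = 2044/7471 = 0.273591
theta_c = arcsin(0.273591) = 15.8781 degrees

15.8781


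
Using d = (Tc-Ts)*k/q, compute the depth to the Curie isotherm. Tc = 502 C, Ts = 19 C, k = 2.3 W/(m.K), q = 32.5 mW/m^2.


T_Curie - T_surf = 502 - 19 = 483 C
Convert q to W/m^2: 32.5 mW/m^2 = 0.0325 W/m^2
d = 483 * 2.3 / 0.0325 = 34181.54 m

34181.54


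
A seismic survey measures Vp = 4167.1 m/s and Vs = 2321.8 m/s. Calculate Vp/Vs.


Vp/Vs = 4167.1 / 2321.8
= 1.7948

1.7948


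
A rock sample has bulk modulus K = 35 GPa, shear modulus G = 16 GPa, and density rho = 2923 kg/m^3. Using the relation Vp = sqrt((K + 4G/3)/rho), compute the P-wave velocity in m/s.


First compute the effective modulus:
K + 4G/3 = 35e9 + 4*16e9/3 = 56333333333.33 Pa
Then divide by density:
56333333333.33 / 2923 = 19272436.994 Pa/(kg/m^3)
Take the square root:
Vp = sqrt(19272436.994) = 4390.04 m/s

4390.04


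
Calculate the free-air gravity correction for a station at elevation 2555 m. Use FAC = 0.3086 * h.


FAC = 0.3086 * h
= 0.3086 * 2555
= 788.473 mGal

788.473


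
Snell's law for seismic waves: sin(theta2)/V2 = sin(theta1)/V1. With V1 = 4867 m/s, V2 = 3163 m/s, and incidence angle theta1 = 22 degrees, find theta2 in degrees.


sin(theta1) = sin(22 deg) = 0.374607
sin(theta2) = V2/V1 * sin(theta1) = 3163/4867 * 0.374607 = 0.243452
theta2 = arcsin(0.243452) = 14.0904 degrees

14.0904


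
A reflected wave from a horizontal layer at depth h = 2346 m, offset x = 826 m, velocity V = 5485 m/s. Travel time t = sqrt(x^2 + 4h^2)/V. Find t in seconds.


x^2 + 4h^2 = 826^2 + 4*2346^2 = 682276 + 22014864 = 22697140
sqrt(22697140) = 4764.1516
t = 4764.1516 / 5485 = 0.8686 s

0.8686


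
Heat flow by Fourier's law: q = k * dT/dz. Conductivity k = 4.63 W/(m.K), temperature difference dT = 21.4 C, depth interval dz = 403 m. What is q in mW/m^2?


q = k * dT / dz * 1000
= 4.63 * 21.4 / 403 * 1000
= 0.245861 * 1000
= 245.861 mW/m^2

245.861


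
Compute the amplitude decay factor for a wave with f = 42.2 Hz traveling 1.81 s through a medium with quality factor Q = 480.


pi*f*t/Q = pi*42.2*1.81/480 = 0.499919
A/A0 = exp(-0.499919) = 0.60658

0.60658


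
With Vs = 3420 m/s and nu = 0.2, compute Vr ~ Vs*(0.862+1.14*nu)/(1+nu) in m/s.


Numerator factor = 0.862 + 1.14*0.2 = 1.09
Denominator = 1 + 0.2 = 1.2
Vr = 3420 * 1.09 / 1.2 = 3106.5 m/s

3106.5


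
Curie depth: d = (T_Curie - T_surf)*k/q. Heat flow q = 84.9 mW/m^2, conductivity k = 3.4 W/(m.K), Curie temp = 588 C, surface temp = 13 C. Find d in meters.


T_Curie - T_surf = 588 - 13 = 575 C
Convert q to W/m^2: 84.9 mW/m^2 = 0.0849 W/m^2
d = 575 * 3.4 / 0.0849 = 23027.09 m

23027.09


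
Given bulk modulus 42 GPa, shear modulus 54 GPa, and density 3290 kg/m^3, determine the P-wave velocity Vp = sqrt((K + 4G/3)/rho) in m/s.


First compute the effective modulus:
K + 4G/3 = 42e9 + 4*54e9/3 = 114000000000.0 Pa
Then divide by density:
114000000000.0 / 3290 = 34650455.9271 Pa/(kg/m^3)
Take the square root:
Vp = sqrt(34650455.9271) = 5886.46 m/s

5886.46


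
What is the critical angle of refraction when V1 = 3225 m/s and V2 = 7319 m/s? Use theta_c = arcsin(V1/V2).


V1/V2 = 3225/7319 = 0.440634
theta_c = arcsin(0.440634) = 26.1443 degrees

26.1443


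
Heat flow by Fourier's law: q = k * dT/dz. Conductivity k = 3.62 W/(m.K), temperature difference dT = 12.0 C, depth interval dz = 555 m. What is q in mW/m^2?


q = k * dT / dz * 1000
= 3.62 * 12.0 / 555 * 1000
= 0.07827 * 1000
= 78.2703 mW/m^2

78.2703


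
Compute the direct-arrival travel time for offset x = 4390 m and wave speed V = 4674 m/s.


t = x / V
= 4390 / 4674
= 0.9392 s

0.9392


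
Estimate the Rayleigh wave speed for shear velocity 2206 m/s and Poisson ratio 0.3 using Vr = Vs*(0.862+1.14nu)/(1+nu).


Numerator factor = 0.862 + 1.14*0.3 = 1.204
Denominator = 1 + 0.3 = 1.3
Vr = 2206 * 1.204 / 1.3 = 2043.1 m/s

2043.1


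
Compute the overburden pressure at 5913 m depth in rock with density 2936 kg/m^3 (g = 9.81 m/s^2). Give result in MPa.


P = rho * g * z / 1e6
= 2936 * 9.81 * 5913 / 1e6
= 170307172.08 / 1e6
= 170.3072 MPa

170.3072


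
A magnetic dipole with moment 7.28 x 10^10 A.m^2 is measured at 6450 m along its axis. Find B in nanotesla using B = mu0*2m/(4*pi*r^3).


m = 7.28 x 10^10 = 72800000000 A.m^2
2m = 145600000000 A.m^2
r^3 = 6450^3 = 268336125000
B = (4pi*10^-7) * 145600000000 / (4*pi * 268336125000) * 1e9
= 182966.356145 / 3372011195971.01 * 1e9
= 54.2603 nT

54.2603


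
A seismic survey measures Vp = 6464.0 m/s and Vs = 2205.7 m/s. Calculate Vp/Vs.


Vp/Vs = 6464.0 / 2205.7
= 2.9306

2.9306


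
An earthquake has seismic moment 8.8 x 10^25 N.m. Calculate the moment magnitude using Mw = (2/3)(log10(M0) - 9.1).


log10(M0) = log10(8.8 x 10^25) = 25.9445
Mw = 2/3 * (25.9445 - 9.1)
= 2/3 * 16.8445
= 11.23

11.23


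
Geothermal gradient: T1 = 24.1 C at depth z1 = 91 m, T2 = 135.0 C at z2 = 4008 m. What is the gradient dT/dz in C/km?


dT = 135.0 - 24.1 = 110.9 C
dz = 4008 - 91 = 3917 m
gradient = dT/dz * 1000 = 110.9/3917 * 1000 = 28.3125 C/km

28.3125


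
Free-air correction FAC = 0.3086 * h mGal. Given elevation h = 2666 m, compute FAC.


FAC = 0.3086 * h
= 0.3086 * 2666
= 822.7276 mGal

822.7276


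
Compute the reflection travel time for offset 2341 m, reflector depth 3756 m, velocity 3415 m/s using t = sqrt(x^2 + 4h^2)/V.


x^2 + 4h^2 = 2341^2 + 4*3756^2 = 5480281 + 56430144 = 61910425
sqrt(61910425) = 7868.3178
t = 7868.3178 / 3415 = 2.304 s

2.304


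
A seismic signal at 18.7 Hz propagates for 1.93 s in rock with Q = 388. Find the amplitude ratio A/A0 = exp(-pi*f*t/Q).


pi*f*t/Q = pi*18.7*1.93/388 = 0.292225
A/A0 = exp(-0.292225) = 0.746601

0.746601


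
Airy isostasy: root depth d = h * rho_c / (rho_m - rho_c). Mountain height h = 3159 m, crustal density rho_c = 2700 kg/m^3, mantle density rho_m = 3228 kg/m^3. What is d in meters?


rho_m - rho_c = 3228 - 2700 = 528
d = 3159 * 2700 / 528
= 8529300 / 528
= 16153.98 m

16153.98


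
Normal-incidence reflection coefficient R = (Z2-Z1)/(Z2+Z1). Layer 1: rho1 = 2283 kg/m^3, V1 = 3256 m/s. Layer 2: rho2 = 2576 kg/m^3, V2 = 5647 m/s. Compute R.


Z1 = 2283 * 3256 = 7433448
Z2 = 2576 * 5647 = 14546672
R = (14546672 - 7433448) / (14546672 + 7433448) = 7113224 / 21980120 = 0.3236

0.3236


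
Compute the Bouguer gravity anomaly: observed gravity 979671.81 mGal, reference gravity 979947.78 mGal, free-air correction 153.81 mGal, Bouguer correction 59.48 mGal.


BA = g_obs - g_ref + FAC - BC
= 979671.81 - 979947.78 + 153.81 - 59.48
= -181.64 mGal

-181.64


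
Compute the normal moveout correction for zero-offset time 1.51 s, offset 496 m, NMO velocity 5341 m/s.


x/Vnmo = 496/5341 = 0.092867
(x/Vnmo)^2 = 0.008624
t0^2 = 2.2801
sqrt(2.2801 + 0.008624) = 1.512853
dt = 1.512853 - 1.51 = 0.002853

0.002853


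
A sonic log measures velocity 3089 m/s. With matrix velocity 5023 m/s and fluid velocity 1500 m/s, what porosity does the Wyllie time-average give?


1/V - 1/Vm = 1/3089 - 1/5023 = 0.00012465
1/Vf - 1/Vm = 1/1500 - 1/5023 = 0.00046758
phi = 0.00012465 / 0.00046758 = 0.2666

0.2666


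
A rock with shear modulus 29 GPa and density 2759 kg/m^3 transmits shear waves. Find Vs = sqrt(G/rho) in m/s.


Convert G to Pa: G = 29e9 Pa
Compute G/rho = 29e9 / 2759 = 10511054.73
Vs = sqrt(10511054.73) = 3242.08 m/s

3242.08


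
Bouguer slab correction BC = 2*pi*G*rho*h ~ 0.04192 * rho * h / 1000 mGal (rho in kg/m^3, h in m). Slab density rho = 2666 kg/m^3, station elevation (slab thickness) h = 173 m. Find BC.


BC = 0.04192 * rho * h / 1000
= 0.04192 * 2666 * 173 / 1000
= 19.3343 mGal

19.3343


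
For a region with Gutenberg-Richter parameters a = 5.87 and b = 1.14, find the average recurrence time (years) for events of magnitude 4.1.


log10(N) = 5.87 - 1.14*4.1 = 1.196
N = 10^1.196 = 15.703628
T = 1/N = 1/15.703628 = 0.0637 years

0.0637


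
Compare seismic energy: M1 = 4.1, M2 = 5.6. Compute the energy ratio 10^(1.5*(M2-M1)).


M2 - M1 = 5.6 - 4.1 = 1.5
1.5 * 1.5 = 2.25
ratio = 10^2.25 = 177.83

177.83


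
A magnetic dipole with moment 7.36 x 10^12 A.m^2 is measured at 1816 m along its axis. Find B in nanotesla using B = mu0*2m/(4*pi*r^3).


m = 7.36 x 10^12 = 7360000000000 A.m^2
2m = 14720000000000 A.m^2
r^3 = 1816^3 = 5988906496
B = (4pi*10^-7) * 14720000000000 / (4*pi * 5988906496) * 1e9
= 18497697.544337 / 75258818603.48 * 1e9
= 245787.7746 nT

245787.7746


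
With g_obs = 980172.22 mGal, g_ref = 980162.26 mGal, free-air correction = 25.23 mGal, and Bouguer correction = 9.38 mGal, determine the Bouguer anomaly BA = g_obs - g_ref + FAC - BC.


BA = g_obs - g_ref + FAC - BC
= 980172.22 - 980162.26 + 25.23 - 9.38
= 25.81 mGal

25.81


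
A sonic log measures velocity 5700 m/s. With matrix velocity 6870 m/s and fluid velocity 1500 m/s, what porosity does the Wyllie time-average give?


1/V - 1/Vm = 1/5700 - 1/6870 = 2.988e-05
1/Vf - 1/Vm = 1/1500 - 1/6870 = 0.00052111
phi = 2.988e-05 / 0.00052111 = 0.0573

0.0573


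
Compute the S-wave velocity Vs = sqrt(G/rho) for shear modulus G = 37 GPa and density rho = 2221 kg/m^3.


Convert G to Pa: G = 37e9 Pa
Compute G/rho = 37e9 / 2221 = 16659162.5394
Vs = sqrt(16659162.5394) = 4081.56 m/s

4081.56


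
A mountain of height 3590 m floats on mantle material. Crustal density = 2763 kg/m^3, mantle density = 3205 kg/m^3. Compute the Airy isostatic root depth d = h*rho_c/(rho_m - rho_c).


rho_m - rho_c = 3205 - 2763 = 442
d = 3590 * 2763 / 442
= 9919170 / 442
= 22441.56 m

22441.56


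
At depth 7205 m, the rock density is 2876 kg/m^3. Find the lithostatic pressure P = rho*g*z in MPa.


P = rho * g * z / 1e6
= 2876 * 9.81 * 7205 / 1e6
= 203278699.8 / 1e6
= 203.2787 MPa

203.2787


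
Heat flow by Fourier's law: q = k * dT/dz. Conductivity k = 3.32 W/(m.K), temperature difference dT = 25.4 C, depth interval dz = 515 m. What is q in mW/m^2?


q = k * dT / dz * 1000
= 3.32 * 25.4 / 515 * 1000
= 0.163744 * 1000
= 163.7437 mW/m^2

163.7437


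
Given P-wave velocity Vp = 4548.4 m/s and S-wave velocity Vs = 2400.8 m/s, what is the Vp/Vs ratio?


Vp/Vs = 4548.4 / 2400.8
= 1.8945

1.8945


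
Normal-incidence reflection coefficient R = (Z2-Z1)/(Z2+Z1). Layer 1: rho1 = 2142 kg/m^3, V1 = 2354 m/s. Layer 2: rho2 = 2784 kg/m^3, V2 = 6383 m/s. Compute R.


Z1 = 2142 * 2354 = 5042268
Z2 = 2784 * 6383 = 17770272
R = (17770272 - 5042268) / (17770272 + 5042268) = 12728004 / 22812540 = 0.5579

0.5579


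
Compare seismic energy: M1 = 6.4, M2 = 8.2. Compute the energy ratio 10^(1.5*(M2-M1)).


M2 - M1 = 8.2 - 6.4 = 1.8
1.5 * 1.8 = 2.7
ratio = 10^2.7 = 501.19

501.19


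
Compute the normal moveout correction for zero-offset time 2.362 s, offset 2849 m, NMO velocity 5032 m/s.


x/Vnmo = 2849/5032 = 0.566176
(x/Vnmo)^2 = 0.320556
t0^2 = 5.579044
sqrt(5.579044 + 0.320556) = 2.428909
dt = 2.428909 - 2.362 = 0.066909

0.066909


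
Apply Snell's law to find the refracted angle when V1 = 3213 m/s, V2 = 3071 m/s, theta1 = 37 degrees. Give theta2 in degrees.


sin(theta1) = sin(37 deg) = 0.601815
sin(theta2) = V2/V1 * sin(theta1) = 3071/3213 * 0.601815 = 0.575218
theta2 = arcsin(0.575218) = 35.1149 degrees

35.1149


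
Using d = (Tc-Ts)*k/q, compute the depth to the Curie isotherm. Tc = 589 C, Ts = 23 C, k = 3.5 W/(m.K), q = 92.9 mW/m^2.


T_Curie - T_surf = 589 - 23 = 566 C
Convert q to W/m^2: 92.9 mW/m^2 = 0.0929 W/m^2
d = 566 * 3.5 / 0.0929 = 21324.0 m

21324.0


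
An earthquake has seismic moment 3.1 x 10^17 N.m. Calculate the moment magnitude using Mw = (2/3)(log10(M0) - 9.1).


log10(M0) = log10(3.1 x 10^17) = 17.4914
Mw = 2/3 * (17.4914 - 9.1)
= 2/3 * 8.3914
= 5.59

5.59


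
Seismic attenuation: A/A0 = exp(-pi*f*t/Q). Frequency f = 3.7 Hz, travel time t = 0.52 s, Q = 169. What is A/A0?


pi*f*t/Q = pi*3.7*0.52/169 = 0.035766
A/A0 = exp(-0.035766) = 0.964866

0.964866
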